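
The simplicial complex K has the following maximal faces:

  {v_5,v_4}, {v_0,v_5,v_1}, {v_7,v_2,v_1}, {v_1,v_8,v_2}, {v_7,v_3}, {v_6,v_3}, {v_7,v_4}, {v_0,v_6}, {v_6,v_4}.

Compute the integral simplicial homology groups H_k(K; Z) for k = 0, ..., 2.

Fix the vertex order v_0 < v_1 < v_2 < v_3 < v_4 < v_5 < v_6 < v_7 < v_8 and write every simplex with vertices in increasing order. Then dim K = 2 and the simplices of K are:

  0-simplices (9): [v_0], [v_1], [v_2], [v_3], [v_4], [v_5], [v_6], [v_7], [v_8]
  1-simplices (14): [v_0,v_1], [v_0,v_5], [v_0,v_6], [v_1,v_2], [v_1,v_5], [v_1,v_7], [v_1,v_8], [v_2,v_7], [v_2,v_8], [v_3,v_6], [v_3,v_7], [v_4,v_5], [v_4,v_6], [v_4,v_7]
  2-simplices (3): [v_0,v_1,v_5], [v_1,v_2,v_7], [v_1,v_2,v_8]

so the chain groups are C_0 ≅ Z^9, C_1 ≅ Z^14, C_2 ≅ Z^3.

The boundary map ∂_1: C_1 → C_0 sends each edge [p,q] (with p < q) to q − p. For instance
  ∂[v_4,v_6] = [v_6] − [v_4].
The resulting 9×14 matrix has rank 8, and its Smith normal form has invariant factors (1,1,1,1,1,1,1,1).

∂_2: C_2 → C_1 sends each 2-simplex [p,q,r] to [q,r] − [p,r] + [p,q]. For instance
  ∂[v_0,v_1,v_5] = [v_1,v_5] − [v_0,v_5] + [v_0,v_1],
  ∂[v_1,v_2,v_7] = [v_2,v_7] − [v_1,v_7] + [v_1,v_2].
This gives a 14×3 integer matrix of rank 3; reducing to Smith normal form yields diagonal entries (1,1,1).

Computing H_k = (kernel of ∂_k) / (image of ∂_{k+1}):

  H_0: rank C_0 − rank ∂_1 = 9 − 8 = 1, and the invariant factors of ∂_1 are all 1, so H_0 ≅ Z.
  H_1: rank ker ∂_1 − rank ∂_2 = (14 − 8) − 3 = 3, and the invariant factors of ∂_2 are all 1, so H_1 ≅ Z^3.
  H_2: rank ker ∂_2 − rank ∂_3 = (3 − 3) − 0 = 0, and there is no ∂_3, so H_2 ≅ 0.

As a check, the Euler characteristic is 9 − 14 + 3 = -2, which agrees with 1 − 3 + 0 = -2.

H_0 = Z,  H_1 = Z^3,  H_2 = 0.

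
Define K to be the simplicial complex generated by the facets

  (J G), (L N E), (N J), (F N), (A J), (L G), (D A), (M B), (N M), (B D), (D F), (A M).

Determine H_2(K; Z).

H_2 ≅ 0.

Order the vertices as A < B < D < E < F < G < J < L < M < N. Listing each simplex with vertices in this order, K has dimension 2 with simplices:

  0-simplices (10): A, B, D, E, F, G, J, L, M, N
  1-simplices (14): AD, AJ, AM, BD, BM, DF, EL, EN, FN, GJ, GL, JN, LN, MN
  2-simplices (1): ELN

Hence C_0 ≅ Z^10, C_1 ≅ Z^14, C_2 ≅ Z^1.

∂_1: C_1 → C_0 maps an edge to its endpoints' difference, ∂[p,q] = q − p. For instance
  ∂GL = L − G.
The 10×14 boundary matrix has rank 9 and Smith normal form diag(1,1,1,1,1,1,1,1,1).

Boundary ∂_2: C_2 → C_1 sends each 2-simplex [p,q,r] to [q,r] − [p,r] + [p,q]. For instance
  ∂ELN = LN − EN + EL.
This gives a 14×1 integer matrix of rank 1; reducing to Smith normal form yields diagonal entries (1).

Now H_k = ker ∂_k / im ∂_{k+1}, so:

  H_2: rank ker ∂_2 − rank ∂_3 = (1 − 1) − 0 = 0, and there is no ∂_3, so H_2 = 0.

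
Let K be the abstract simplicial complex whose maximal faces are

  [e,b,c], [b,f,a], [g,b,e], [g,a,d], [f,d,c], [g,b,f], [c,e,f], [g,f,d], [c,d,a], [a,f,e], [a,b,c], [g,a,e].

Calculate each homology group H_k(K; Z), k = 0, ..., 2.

H_0 = Z,  H_1 = Z/2,  H_2 = 0.

Take the total order a < b < c < d < e < f < g on the vertex set. Then K (dimension 2) consists of the simplices:

  0-simplices (7): a, b, c, d, e, f, g
  1-simplices (18): ab, ac, ad, ae, af, ag, bc, be, bf, bg, cd, ce, cf, df, dg, ef, eg, fg
  2-simplices (12): abc, abf, acd, adg, aef, aeg, bce, beg, bfg, cdf, cef, dfg

so the chain groups are C_0 ≅ Z^7, C_1 ≅ Z^18, C_2 ≅ Z^12.

Boundary ∂_1: C_1 → C_0 maps an edge to its endpoints' difference, ∂[p,q] = q − p. For instance
  ∂ef = f − e.
The 7×18 boundary matrix has rank 6 and Smith normal form diag(1,1,1,1,1,1).

Boundary ∂_2: C_2 → C_1 acts by ∂[p,q,r] = [q,r] − [p,r] + [p,q]. For instance
  ∂cef = ef − cf + ce,
  ∂dfg = fg − dg + df.
The 18×12 boundary matrix has rank 12 and Smith normal form diag(1,1,1,1,1,1,1,1,1,1,1,2).

From H_k ≅ ker(∂_k) / im(∂_{k+1}) we obtain:

  H_0: rank C_0 − rank ∂_1 = 7 − 6 = 1, and the invariant factors of ∂_1 are all 1, so H_0 = Z.
  H_1: rank ker ∂_1 − rank ∂_2 = (18 − 6) − 12 = 0, and ∂_2 has invariant factor 2 > 1, so H_1 = Z/2.
  H_2: rank ker ∂_2 − rank ∂_3 = (12 − 12) − 0 = 0, and there is no ∂_3, so H_2 = 0.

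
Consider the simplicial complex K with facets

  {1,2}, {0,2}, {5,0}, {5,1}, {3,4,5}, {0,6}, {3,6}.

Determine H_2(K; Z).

Fix the vertex order 0 < 1 < 2 < 3 < 4 < 5 < 6 and write every simplex with vertices in increasing order. Then dim K = 2 and the simplices of K are:

  0-simplices (7): [0], [1], [2], [3], [4], [5], [6]
  1-simplices (9): [0,2], [0,5], [0,6], [1,2], [1,5], [3,4], [3,5], [3,6], [4,5]
  2-simplices (1): [3,4,5]

so the chain groups are C_0 ≅ Z^7, C_1 ≅ Z^9, C_2 ≅ Z^1.

∂_1: C_1 → C_0 is given by ∂[p,q] = [q] − [p]. For instance
  ∂[3,4] = [4] − [3].
The 7×9 boundary matrix has rank 6 and Smith normal form diag(1,1,1,1,1,1).

∂_2: C_2 → C_1 sends each 2-simplex [p,q,r] to [q,r] − [p,r] + [p,q]. For instance
  ∂[3,4,5] = [4,5] − [3,5] + [3,4].
The 9×1 boundary matrix has rank 1 and Smith normal form diag(1).

Now H_k = ker ∂_k / im ∂_{k+1}, so:

  H_2: rank ker ∂_2 − rank ∂_3 = (1 − 1) − 0 = 0, and there is no ∂_3, so H_2 ≅ 0.

H_2 ≅ 0.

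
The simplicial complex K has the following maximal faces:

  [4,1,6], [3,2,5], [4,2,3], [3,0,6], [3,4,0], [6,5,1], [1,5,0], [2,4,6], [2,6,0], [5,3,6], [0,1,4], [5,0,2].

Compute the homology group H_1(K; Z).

H_1 = Z/2Z.

Take the total order 0 < 1 < 2 < 3 < 4 < 5 < 6 on the vertex set. Then K (dimension 2) consists of the simplices:

  0-simplices (7): [0], [1], [2], [3], [4], [5], [6]
  1-simplices (18): [0,1], [0,2], [0,3], [0,4], [0,5], [0,6], [1,4], [1,5], [1,6], [2,3], [2,4], [2,5], [2,6], [3,4], [3,5], [3,6], [4,6], [5,6]
  2-simplices (12): [0,1,4], [0,1,5], [0,2,5], [0,2,6], [0,3,4], [0,3,6], [1,4,6], [1,5,6], [2,3,4], [2,3,5], [2,4,6], [3,5,6]

giving chain groups C_0 ≅ Z^7, C_1 ≅ Z^18, C_2 ≅ Z^12.

The boundary map ∂_1: C_1 → C_0 maps an edge to its endpoints' difference, ∂[p,q] = q − p. For instance
  ∂[2,4] = [4] − [2].
This gives a 7×18 integer matrix of rank 6; reducing to Smith normal form yields diagonal entries (1,1,1,1,1,1).

Boundary ∂_2: C_2 → C_1 acts by ∂[p,q,r] = [q,r] − [p,r] + [p,q]. For instance
  ∂[0,1,5] = [1,5] − [0,5] + [0,1],
  ∂[2,3,5] = [3,5] − [2,5] + [2,3].
The resulting 18×12 matrix has rank 12, and its Smith normal form has invariant factors (1,1,1,1,1,1,1,1,1,1,1,2).

From H_k ≅ ker(∂_k) / im(∂_{k+1}) we obtain:

  H_1: rank ker ∂_1 − rank ∂_2 = (18 − 6) − 12 = 0, and ∂_2 has invariant factor 2 > 1, so H_1 ≅ Z/2Z.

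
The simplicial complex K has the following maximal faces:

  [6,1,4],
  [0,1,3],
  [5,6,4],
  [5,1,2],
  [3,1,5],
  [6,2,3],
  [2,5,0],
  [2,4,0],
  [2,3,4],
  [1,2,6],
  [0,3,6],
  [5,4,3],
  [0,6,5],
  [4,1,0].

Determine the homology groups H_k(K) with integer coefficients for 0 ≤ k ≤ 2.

Order the vertices as 0 < 1 < 2 < 3 < 4 < 5 < 6. Listing each simplex with vertices in this order, K has dimension 2 with simplices:

  0-simplices (7): [0], [1], [2], [3], [4], [5], [6]
  1-simplices (21): [0,1], [0,2], [0,3], [0,4], [0,5], [0,6], [1,2], [1,3], [1,4], [1,5], [1,6], [2,3], [2,4], [2,5], [2,6], [3,4], [3,5], [3,6], [4,5], [4,6], [5,6]
  2-simplices (14): [0,1,3], [0,1,4], [0,2,4], [0,2,5], [0,3,6], [0,5,6], [1,2,5], [1,2,6], [1,3,5], [1,4,6], [2,3,4], [2,3,6], [3,4,5], [4,5,6]

so the chain groups are C_0 ≅ Z^7, C_1 ≅ Z^21, C_2 ≅ Z^14.

Boundary ∂_1: C_1 → C_0 maps an edge to its endpoints' difference, ∂[p,q] = q − p. For instance
  ∂[3,5] = [5] − [3].
As a 7×21 matrix over Z this has rank 6, with invariant factors (1,1,1,1,1,1).

The boundary map ∂_2: C_2 → C_1 maps a triangle to the signed sum of its edges. For instance
  ∂[0,1,4] = [1,4] − [0,4] + [0,1],
  ∂[0,2,4] = [2,4] − [0,4] + [0,2].
This gives a 21×14 integer matrix of rank 13; reducing to Smith normal form yields diagonal entries (1,1,1,1,1,1,1,1,1,1,1,1,1).

Computing H_k = (kernel of ∂_k) / (image of ∂_{k+1}):

  H_0: rank C_0 − rank ∂_1 = 7 − 6 = 1, and the invariant factors of ∂_1 are all 1, so H_0 = Z.
  H_1: rank ker ∂_1 − rank ∂_2 = (21 − 6) − 13 = 2, and the invariant factors of ∂_2 are all 1, so H_1 = Z^2.
  H_2: rank ker ∂_2 − rank ∂_3 = (14 − 13) − 0 = 1, and there is no ∂_3, so H_2 = Z.

H_0 ≅ Z,  H_1 ≅ Z^2,  H_2 ≅ Z.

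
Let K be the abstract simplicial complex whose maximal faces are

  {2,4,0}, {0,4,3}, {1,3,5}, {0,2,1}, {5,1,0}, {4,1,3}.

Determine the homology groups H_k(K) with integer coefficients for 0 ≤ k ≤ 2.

H_0 = Z,  H_1 = Z,  H_2 = 0.

We work with the vertex ordering 0 < 1 < 2 < 3 < 4 < 5. The simplices of K, each written with vertices in increasing order, are:

  0-simplices (6): [0], [1], [2], [3], [4], [5]
  1-simplices (12): [0,1], [0,2], [0,3], [0,4], [0,5], [1,2], [1,3], [1,4], [1,5], [2,4], [3,4], [3,5]
  2-simplices (6): [0,1,2], [0,1,5], [0,2,4], [0,3,4], [1,3,4], [1,3,5]

Hence C_0 ≅ Z^6, C_1 ≅ Z^12, C_2 ≅ Z^6.

The boundary map ∂_1: C_1 → C_0 maps an edge to its endpoints' difference, ∂[p,q] = q − p.
The resulting 6×12 matrix has rank 5, and its Smith normal form has invariant factors (1,1,1,1,1).

The boundary map ∂_2: C_2 → C_1 maps a triangle to the signed sum of its edges. For instance
  ∂[1,3,4] = [3,4] − [1,4] + [1,3],
  ∂[0,1,5] = [1,5] − [0,5] + [0,1].
The 12×6 boundary matrix has rank 6 and Smith normal form diag(1,1,1,1,1,1).

From H_k ≅ ker(∂_k) / im(∂_{k+1}) we obtain:

  H_0: rank C_0 − rank ∂_1 = 6 − 5 = 1, and the invariant factors of ∂_1 are all 1, so H_0 ≅ Z.
  H_1: rank ker ∂_1 − rank ∂_2 = (12 − 5) − 6 = 1, and the invariant factors of ∂_2 are all 1, so H_1 ≅ Z.
  H_2: rank ker ∂_2 − rank ∂_3 = (6 − 6) − 0 = 0, and there is no ∂_3, so H_2 ≅ 0.

As a check, the Euler characteristic is 6 − 12 + 6 = 0, which agrees with 1 − 1 + 0 = 0.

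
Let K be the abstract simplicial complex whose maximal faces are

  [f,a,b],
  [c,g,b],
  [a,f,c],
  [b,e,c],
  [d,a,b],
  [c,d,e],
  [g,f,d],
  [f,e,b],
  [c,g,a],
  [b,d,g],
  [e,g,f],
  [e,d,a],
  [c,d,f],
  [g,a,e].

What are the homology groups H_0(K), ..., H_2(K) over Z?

H_0 ≅ Z,  H_1 ≅ Z^2,  H_2 ≅ Z.

K has 7 vertices, 21 edges, 14 triangles.
rank ∂_0 = 0, rank ∂_1 = 6 ⇒ b_0 = 7 − 0 − 6 = 1; all invariant factors of ∂_1 are 1 so no torsion. So H_0 = Z.
rank ∂_1 = 6, rank ∂_2 = 13 ⇒ b_1 = 21 − 6 − 13 = 2; all invariant factors of ∂_2 are 1 so no torsion. So H_1 = Z^2.
rank ∂_2 = 13, rank ∂_3 = 0 ⇒ b_2 = 14 − 13 − 0 = 1. So H_2 = Z.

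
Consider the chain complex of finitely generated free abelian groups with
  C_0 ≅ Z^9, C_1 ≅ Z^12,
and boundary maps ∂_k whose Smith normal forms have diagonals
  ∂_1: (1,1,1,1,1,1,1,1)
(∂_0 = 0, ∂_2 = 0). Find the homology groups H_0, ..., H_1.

H_0: b_0 = 9 − 0 − 8 = 1; torsion from ∂_1 factors > 1: none. So H_0 ≅ Z.
H_1: b_1 = 12 − 8 − 0 = 4; torsion from ∂_2 factors > 1: none. So H_1 ≅ Z^4.

H_0 ≅ Z,  H_1 ≅ Z^4.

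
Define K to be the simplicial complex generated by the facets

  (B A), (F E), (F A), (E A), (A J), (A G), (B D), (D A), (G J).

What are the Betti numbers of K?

b_0 = 1, b_1 = 3.

Take the total order A < B < D < E < F < G < J on the vertex set. Then K (dimension 1) consists of the simplices:

  0-simplices (7): A, B, D, E, F, G, J
  1-simplices (9): AB, AD, AE, AF, AG, AJ, BD, EF, GJ

Hence C_0 ≅ Z^7, C_1 ≅ Z^9.

The boundary map ∂_1: C_1 → C_0 sends each edge [p,q] (with p < q) to q − p. For instance
  ∂EF = F − E.
This gives a 7×9 integer matrix of rank 6; reducing to Smith normal form yields diagonal entries (1,1,1,1,1,1).

Reading off H_k = ker ∂_k / im ∂_{k+1}:

  H_0: rank C_0 − rank ∂_1 = 7 − 6 = 1, and the invariant factors of ∂_1 are all 1, so H_0 ≅ Z.
  H_1: rank ker ∂_1 − rank ∂_2 = (9 − 6) − 0 = 3, and there is no ∂_2, so H_1 ≅ Z^3.

Hence the Betti numbers are b_0 = 1, b_1 = 3.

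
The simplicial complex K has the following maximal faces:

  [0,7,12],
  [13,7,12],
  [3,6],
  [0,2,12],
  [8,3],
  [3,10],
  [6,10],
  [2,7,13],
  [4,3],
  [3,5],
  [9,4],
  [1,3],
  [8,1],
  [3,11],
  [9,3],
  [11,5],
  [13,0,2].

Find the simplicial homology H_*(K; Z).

H_0 = Z^2,  H_1 = Z^5,  H_2 = 0.

K has 14 vertices, 22 edges, 5 triangles.
rank ∂_0 = 0, rank ∂_1 = 12 ⇒ b_0 = 14 − 0 − 12 = 2; all invariant factors of ∂_1 are 1 so no torsion. So H_0 = Z^2.
rank ∂_1 = 12, rank ∂_2 = 5 ⇒ b_1 = 22 − 12 − 5 = 5; all invariant factors of ∂_2 are 1 so no torsion. So H_1 = Z^5.
rank ∂_2 = 5, rank ∂_3 = 0 ⇒ b_2 = 5 − 5 − 0 = 0. So H_2 = 0.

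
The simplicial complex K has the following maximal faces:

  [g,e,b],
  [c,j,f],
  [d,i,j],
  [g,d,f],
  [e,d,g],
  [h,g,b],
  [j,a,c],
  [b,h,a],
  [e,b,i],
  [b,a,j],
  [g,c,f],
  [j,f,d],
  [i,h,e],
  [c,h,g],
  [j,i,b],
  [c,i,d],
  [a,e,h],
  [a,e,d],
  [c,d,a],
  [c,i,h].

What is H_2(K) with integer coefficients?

H_2 = 0.

Fix the vertex order a < b < c < d < e < f < g < h < i < j and write every simplex with vertices in increasing order. Then dim K = 2 and the simplices of K are:

  0-simplices (10): a, b, c, d, e, f, g, h, i, j
  1-simplices (30): ab, ac, ad, ae, ah, aj, be, bg, bh, bi, bj, cd, cf, cg, ch, ci, cj, de, df, dg, di, dj, eg, eh, ei, fg, fj, gh, hi, ij
  2-simplices (20): abh, abj, acd, acj, ade, aeh, beg, bei, bgh, bij, cdi, cfg, cfj, cgh, chi, deg, dfg, dfj, dij, ehi

Hence C_0 ≅ Z^10, C_1 ≅ Z^30, C_2 ≅ Z^20.

∂_1: C_1 → C_0 is given by ∂[p,q] = [q] − [p]. For instance
  ∂fj = j − f.
The 10×30 boundary matrix has rank 9 and Smith normal form diag(1,1,1,1,1,1,1,1,1).

The boundary map ∂_2: C_2 → C_1 acts by ∂[p,q,r] = [q,r] − [p,r] + [p,q]. For instance
  ∂cfg = fg − cg + cf,
  ∂aeh = eh − ah + ae.
As a 30×20 matrix over Z this has rank 20, with invariant factors (1,1,1,1,1,1,1,1,1,1,1,1,1,1,1,1,1,1,1,2).

Computing H_k = (kernel of ∂_k) / (image of ∂_{k+1}):

  H_2: rank ker ∂_2 − rank ∂_3 = (20 − 20) − 0 = 0, and there is no ∂_3, so H_2 ≅ 0.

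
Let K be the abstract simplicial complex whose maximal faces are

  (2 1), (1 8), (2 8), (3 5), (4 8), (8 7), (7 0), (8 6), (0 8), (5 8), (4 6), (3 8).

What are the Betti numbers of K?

b_0 = 1, b_1 = 4.

We work with the vertex ordering 0 < 1 < 2 < 3 < 4 < 5 < 6 < 7 < 8. The simplices of K, each written with vertices in increasing order, are:

  0-simplices (9): [0], [1], [2], [3], [4], [5], [6], [7], [8]
  1-simplices (12): [0,7], [0,8], [1,2], [1,8], [2,8], [3,5], [3,8], [4,6], [4,8], [5,8], [6,8], [7,8]

Hence C_0 ≅ Z^9, C_1 ≅ Z^12.

∂_1: C_1 → C_0 sends each edge [p,q] (with p < q) to q − p.
As a 9×12 matrix over Z this has rank 8, with invariant factors (1,1,1,1,1,1,1,1).

Computing H_k = (kernel of ∂_k) / (image of ∂_{k+1}):

  H_0: rank C_0 − rank ∂_1 = 9 − 8 = 1, and the invariant factors of ∂_1 are all 1, so H_0 = Z.
  H_1: rank ker ∂_1 − rank ∂_2 = (12 − 8) − 0 = 4, and there is no ∂_2, so H_1 = Z^4.

(K is a triangulation of a wedge of 4 circles.)

Hence the Betti numbers are b_0 = 1, b_1 = 4.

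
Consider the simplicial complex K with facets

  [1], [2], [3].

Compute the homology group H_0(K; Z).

K has 3 vertices.
rank ∂_0 = 0, rank ∂_1 = 0 ⇒ b_0 = 3 − 0 − 0 = 3. So H_0 = Z^3.

H_0 = Z^3.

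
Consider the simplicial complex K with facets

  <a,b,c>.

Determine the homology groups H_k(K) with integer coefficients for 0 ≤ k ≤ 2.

K has 3 vertices, 3 edges, 1 triangle.
rank ∂_0 = 0, rank ∂_1 = 2 ⇒ b_0 = 3 − 0 − 2 = 1; all invariant factors of ∂_1 are 1 so no torsion. So H_0 = Z.
rank ∂_1 = 2, rank ∂_2 = 1 ⇒ b_1 = 3 − 2 − 1 = 0; all invariant factors of ∂_2 are 1 so no torsion. So H_1 = 0.
rank ∂_2 = 1, rank ∂_3 = 0 ⇒ b_2 = 1 − 1 − 0 = 0. So H_2 = 0.

H_0 = Z,  H_1 = 0,  H_2 = 0.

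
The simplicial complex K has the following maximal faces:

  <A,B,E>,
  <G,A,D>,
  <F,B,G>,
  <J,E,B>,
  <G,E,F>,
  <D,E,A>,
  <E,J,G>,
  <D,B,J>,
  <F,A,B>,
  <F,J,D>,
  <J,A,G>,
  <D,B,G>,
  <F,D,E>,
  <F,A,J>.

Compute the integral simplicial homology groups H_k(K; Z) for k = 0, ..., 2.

Order the vertices as A < B < D < E < F < G < J. Listing each simplex with vertices in this order, K has dimension 2 with simplices:

  0-simplices (7): A, B, D, E, F, G, J
  1-simplices (21): AB, AD, AE, AF, AG, AJ, BD, BE, BF, BG, BJ, DE, DF, DG, DJ, EF, EG, EJ, FG, FJ, GJ
  2-simplices (14): ABE, ABF, ADE, ADG, AFJ, AGJ, BDG, BDJ, BEJ, BFG, DEF, DFJ, EFG, EGJ

giving chain groups C_0 ≅ Z^7, C_1 ≅ Z^21, C_2 ≅ Z^14.

Boundary ∂_1: C_1 → C_0 maps an edge to its endpoints' difference, ∂[p,q] = q − p.
This gives a 7×21 integer matrix of rank 6; reducing to Smith normal form yields diagonal entries (1,1,1,1,1,1).

Boundary ∂_2: C_2 → C_1 maps a triangle to the signed sum of its edges. For instance
  ∂BFG = FG − BG + BF,
  ∂BDJ = DJ − BJ + BD.
This gives a 21×14 integer matrix of rank 13; reducing to Smith normal form yields diagonal entries (1,1,1,1,1,1,1,1,1,1,1,1,1).

Reading off H_k = ker ∂_k / im ∂_{k+1}:

  H_0: rank C_0 − rank ∂_1 = 7 − 6 = 1, and the invariant factors of ∂_1 are all 1, so H_0 = Z.
  H_1: rank ker ∂_1 − rank ∂_2 = (21 − 6) − 13 = 2, and the invariant factors of ∂_2 are all 1, so H_1 = Z^2.
  H_2: rank ker ∂_2 − rank ∂_3 = (14 − 13) − 0 = 1, and there is no ∂_3, so H_2 = Z.

H_0 ≅ Z,  H_1 ≅ Z^2,  H_2 ≅ Z.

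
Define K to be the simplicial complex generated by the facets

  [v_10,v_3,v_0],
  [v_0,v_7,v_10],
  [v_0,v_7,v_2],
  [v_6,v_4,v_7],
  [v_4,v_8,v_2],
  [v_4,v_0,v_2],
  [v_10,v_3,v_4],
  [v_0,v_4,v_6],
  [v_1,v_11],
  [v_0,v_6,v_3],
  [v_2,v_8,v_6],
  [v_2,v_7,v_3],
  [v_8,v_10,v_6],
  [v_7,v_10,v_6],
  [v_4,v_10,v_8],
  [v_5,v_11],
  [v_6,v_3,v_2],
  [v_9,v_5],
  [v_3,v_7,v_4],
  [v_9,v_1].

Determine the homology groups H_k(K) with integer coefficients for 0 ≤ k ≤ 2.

Order the vertices as v_0 < v_1 < v_2 < v_3 < v_4 < v_5 < v_6 < v_7 < v_8 < v_9 < v_10 < v_11. Listing each simplex with vertices in this order, K has dimension 2 with simplices:

  0-simplices (12): [v_0], [v_1], [v_2], [v_3], [v_4], [v_5], [v_6], [v_7], [v_8], [v_9], [v_10], [v_11]
  1-simplices (28): (28 of them)
  2-simplices (16): (16 of them)

Hence C_0 ≅ Z^12, C_1 ≅ Z^28, C_2 ≅ Z^16.

∂_1: C_1 → C_0 maps an edge to its endpoints' difference, ∂[p,q] = q − p. For instance
  ∂[v_1,v_9] = [v_9] − [v_1].
The 12×28 boundary matrix has rank 10 and Smith normal form diag(1,1,1,1,1,1,1,1,1,1).

Boundary ∂_2: C_2 → C_1 maps a triangle to the signed sum of its edges. For instance
  ∂[v_0,v_2,v_7] = [v_2,v_7] − [v_0,v_7] + [v_0,v_2],
  ∂[v_3,v_4,v_10] = [v_4,v_10] − [v_3,v_10] + [v_3,v_4].
The 28×16 boundary matrix has rank 15 and Smith normal form diag(1,1,1,1,1,1,1,1,1,1,1,1,1,1,1).

From H_k ≅ ker(∂_k) / im(∂_{k+1}) we obtain:

  H_0: rank C_0 − rank ∂_1 = 12 − 10 = 2, and the invariant factors of ∂_1 are all 1, so H_0 = Z^2.
  H_1: rank ker ∂_1 − rank ∂_2 = (28 − 10) − 15 = 3, and the invariant factors of ∂_2 are all 1, so H_1 = Z^3.
  H_2: rank ker ∂_2 − rank ∂_3 = (16 − 15) − 0 = 1, and there is no ∂_3, so H_2 = Z.

H_0 ≅ Z^2,  H_1 ≅ Z^3,  H_2 ≅ Z.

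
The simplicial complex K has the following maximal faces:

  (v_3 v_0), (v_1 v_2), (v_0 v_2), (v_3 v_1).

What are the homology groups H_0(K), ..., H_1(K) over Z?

Take the total order v_0 < v_1 < v_2 < v_3 on the vertex set. Then K (dimension 1) consists of the simplices:

  0-simplices (4): [v_0], [v_1], [v_2], [v_3]
  1-simplices (4): [v_0,v_2], [v_0,v_3], [v_1,v_2], [v_1,v_3]

so the chain groups are C_0 ≅ Z^4, C_1 ≅ Z^4.

The boundary map ∂_1: C_1 → C_0 is given by ∂[p,q] = [q] − [p].
This gives a 4×4 integer matrix of rank 3; reducing to Smith normal form yields diagonal entries (1,1,1).

From H_k ≅ ker(∂_k) / im(∂_{k+1}) we obtain:

  H_0: rank C_0 − rank ∂_1 = 4 − 3 = 1, and the invariant factors of ∂_1 are all 1, so H_0 ≅ Z.
  H_1: rank ker ∂_1 − rank ∂_2 = (4 − 3) − 0 = 1, and there is no ∂_2, so H_1 ≅ Z.

As a check, the Euler characteristic is 4 − 4 = 0, which agrees with 1 − 1 = 0.
(K is a triangulation of the circle S^1.)

H_0 = Z,  H_1 = Z.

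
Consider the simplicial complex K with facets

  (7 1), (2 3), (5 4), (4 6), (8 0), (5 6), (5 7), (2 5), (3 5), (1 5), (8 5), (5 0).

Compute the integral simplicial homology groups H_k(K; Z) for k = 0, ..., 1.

H_0 = Z,  H_1 = Z^4.

Take the total order 0 < 1 < 2 < 3 < 4 < 5 < 6 < 7 < 8 on the vertex set. Then K (dimension 1) consists of the simplices:

  0-simplices (9): [0], [1], [2], [3], [4], [5], [6], [7], [8]
  1-simplices (12): [0,5], [0,8], [1,5], [1,7], [2,3], [2,5], [3,5], [4,5], [4,6], [5,6], [5,7], [5,8]

giving chain groups C_0 ≅ Z^9, C_1 ≅ Z^12.

The boundary map ∂_1: C_1 → C_0 maps an edge to its endpoints' difference, ∂[p,q] = q − p. For instance
  ∂[5,8] = [8] − [5].
The 9×12 boundary matrix has rank 8 and Smith normal form diag(1,1,1,1,1,1,1,1).

Now H_k = ker ∂_k / im ∂_{k+1}, so:

  H_0: rank C_0 − rank ∂_1 = 9 − 8 = 1, and the invariant factors of ∂_1 are all 1, so H_0 ≅ Z.
  H_1: rank ker ∂_1 − rank ∂_2 = (12 − 8) − 0 = 4, and there is no ∂_2, so H_1 ≅ Z^4.

(K is a triangulation of a wedge of 4 circles.)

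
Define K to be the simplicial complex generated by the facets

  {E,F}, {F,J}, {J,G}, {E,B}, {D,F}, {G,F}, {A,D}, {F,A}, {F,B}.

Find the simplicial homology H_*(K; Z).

Take the total order A < B < D < E < F < G < J on the vertex set. Then K (dimension 1) consists of the simplices:

  0-simplices (7): A, B, D, E, F, G, J
  1-simplices (9): AD, AF, BE, BF, DF, EF, FG, FJ, GJ

so the chain groups are C_0 ≅ Z^7, C_1 ≅ Z^9.

∂_1: C_1 → C_0 sends each edge [p,q] (with p < q) to q − p.
As a 7×9 matrix over Z this has rank 6, with invariant factors (1,1,1,1,1,1).

Reading off H_k = ker ∂_k / im ∂_{k+1}:

  H_0: rank C_0 − rank ∂_1 = 7 − 6 = 1, and the invariant factors of ∂_1 are all 1, so H_0 = Z.
  H_1: rank ker ∂_1 − rank ∂_2 = (9 − 6) − 0 = 3, and there is no ∂_2, so H_1 = Z^3.

(K is a triangulation of a wedge of 3 circles.)

H_0 = Z,  H_1 = Z^3.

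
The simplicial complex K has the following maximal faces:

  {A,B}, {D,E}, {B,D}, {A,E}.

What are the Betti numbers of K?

b_0 = 1, b_1 = 1.

K has 4 vertices, 4 edges.
rank ∂_0 = 0, rank ∂_1 = 3 ⇒ b_0 = 4 − 0 − 3 = 1; all invariant factors of ∂_1 are 1 so no torsion. So H_0 = Z.
rank ∂_1 = 3, rank ∂_2 = 0 ⇒ b_1 = 4 − 3 − 0 = 1. So H_1 = Z.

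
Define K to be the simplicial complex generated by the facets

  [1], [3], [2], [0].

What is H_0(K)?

Fix the vertex order 0 < 1 < 2 < 3 and write every simplex with vertices in increasing order. Then dim K = 0 and the simplices of K are:

  0-simplices (4): [0], [1], [2], [3]

so the chain groups are C_0 ≅ Z^4.

Now H_k = ker ∂_k / im ∂_{k+1}, so:

  H_0: rank C_0 − rank ∂_1 = 4 − 0 = 4, and there is no ∂_1, so H_0 = Z^4.

H_0 = Z^4.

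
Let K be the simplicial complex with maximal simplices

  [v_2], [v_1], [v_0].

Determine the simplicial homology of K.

K has 3 vertices.
rank ∂_0 = 0, rank ∂_1 = 0 ⇒ b_0 = 3 − 0 − 0 = 3. So H_0 ≅ Z^3.

H_0 ≅ Z^3.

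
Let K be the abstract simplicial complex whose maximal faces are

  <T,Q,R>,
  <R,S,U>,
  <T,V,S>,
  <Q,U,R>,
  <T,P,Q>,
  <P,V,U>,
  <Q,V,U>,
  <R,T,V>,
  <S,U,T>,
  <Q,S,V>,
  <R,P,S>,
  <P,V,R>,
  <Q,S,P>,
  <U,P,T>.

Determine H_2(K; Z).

Order the vertices as P < Q < R < S < T < U < V. Listing each simplex with vertices in this order, K has dimension 2 with simplices:

  0-simplices (7): P, Q, R, S, T, U, V
  1-simplices (21): PQ, PR, PS, PT, PU, PV, QR, QS, QT, QU, QV, RS, RT, RU, RV, ST, SU, SV, TU, TV, UV
  2-simplices (14): PQS, PQT, PRS, PRV, PTU, PUV, QRT, QRU, QSV, QUV, RSU, RTV, STU, STV

Hence C_0 ≅ Z^7, C_1 ≅ Z^21, C_2 ≅ Z^14.

∂_1: C_1 → C_0 is given by ∂[p,q] = [q] − [p]. For instance
  ∂PR = R − P.
As a 7×21 matrix over Z this has rank 6, with invariant factors (1,1,1,1,1,1).

The boundary map ∂_2: C_2 → C_1 sends each 2-simplex [p,q,r] to [q,r] − [p,r] + [p,q]. For instance
  ∂QRT = RT − QT + QR,
  ∂PRV = RV − PV + PR.
As a 21×14 matrix over Z this has rank 13, with invariant factors (1,1,1,1,1,1,1,1,1,1,1,1,1).

Now H_k = ker ∂_k / im ∂_{k+1}, so:

  H_2: rank ker ∂_2 − rank ∂_3 = (14 − 13) − 0 = 1, and there is no ∂_3, so H_2 ≅ Z.

(K is a triangulation of the torus T^2.)

H_2 = Z.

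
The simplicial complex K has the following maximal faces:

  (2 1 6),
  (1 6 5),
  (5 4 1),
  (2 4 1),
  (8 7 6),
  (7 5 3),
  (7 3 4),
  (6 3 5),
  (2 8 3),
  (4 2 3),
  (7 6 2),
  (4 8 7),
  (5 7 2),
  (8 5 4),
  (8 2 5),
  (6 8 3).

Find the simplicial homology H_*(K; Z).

H_0 = Z,  H_1 = Z^2,  H_2 = Z.

K has 8 vertices, 24 edges, 16 triangles.
rank ∂_0 = 0, rank ∂_1 = 7 ⇒ b_0 = 8 − 0 − 7 = 1; all invariant factors of ∂_1 are 1 so no torsion. So H_0 ≅ Z.
rank ∂_1 = 7, rank ∂_2 = 15 ⇒ b_1 = 24 − 7 − 15 = 2; all invariant factors of ∂_2 are 1 so no torsion. So H_1 ≅ Z^2.
rank ∂_2 = 15, rank ∂_3 = 0 ⇒ b_2 = 16 − 15 − 0 = 1. So H_2 ≅ Z.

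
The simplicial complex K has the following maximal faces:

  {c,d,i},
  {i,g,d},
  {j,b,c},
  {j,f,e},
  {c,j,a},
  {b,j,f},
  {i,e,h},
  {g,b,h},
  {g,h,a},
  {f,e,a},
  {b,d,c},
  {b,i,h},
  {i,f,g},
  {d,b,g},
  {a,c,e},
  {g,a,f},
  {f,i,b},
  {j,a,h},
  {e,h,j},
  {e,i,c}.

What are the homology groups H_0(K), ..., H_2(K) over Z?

We work with the vertex ordering a < b < c < d < e < f < g < h < i < j. The simplices of K, each written with vertices in increasing order, are:

  0-simplices (10): a, b, c, d, e, f, g, h, i, j
  1-simplices (30): ac, ae, af, ag, ah, aj, bc, bd, bf, bg, bh, bi, bj, cd, ce, ci, cj, dg, di, ef, eh, ei, ej, fg, fi, fj, gh, gi, hi, hj
  2-simplices (20): ace, acj, aef, afg, agh, ahj, bcd, bcj, bdg, bfi, bfj, bgh, bhi, cdi, cei, dgi, efj, ehi, ehj, fgi

so the chain groups are C_0 ≅ Z^10, C_1 ≅ Z^30, C_2 ≅ Z^20.

The boundary map ∂_1: C_1 → C_0 sends each edge [p,q] (with p < q) to q − p. For instance
  ∂gi = i − g.
This gives a 10×30 integer matrix of rank 9; reducing to Smith normal form yields diagonal entries (1,1,1,1,1,1,1,1,1).

The boundary map ∂_2: C_2 → C_1 maps a triangle to the signed sum of its edges. For instance
  ∂bcj = cj − bj + bc,
  ∂efj = fj − ej + ef.
This gives a 30×20 integer matrix of rank 20; reducing to Smith normal form yields diagonal entries (1,1,1,1,1,1,1,1,1,1,1,1,1,1,1,1,1,1,1,2).

Reading off H_k = ker ∂_k / im ∂_{k+1}:

  H_0: rank C_0 − rank ∂_1 = 10 − 9 = 1, and the invariant factors of ∂_1 are all 1, so H_0 ≅ Z.
  H_1: rank ker ∂_1 − rank ∂_2 = (30 − 9) − 20 = 1, and ∂_2 has invariant factor 2 > 1, so H_1 ≅ Z ⊕ Z/2Z.
  H_2: rank ker ∂_2 − rank ∂_3 = (20 − 20) − 0 = 0, and there is no ∂_3, so H_2 ≅ 0.

H_0 = Z,  H_1 = Z ⊕ Z/2Z,  H_2 = 0.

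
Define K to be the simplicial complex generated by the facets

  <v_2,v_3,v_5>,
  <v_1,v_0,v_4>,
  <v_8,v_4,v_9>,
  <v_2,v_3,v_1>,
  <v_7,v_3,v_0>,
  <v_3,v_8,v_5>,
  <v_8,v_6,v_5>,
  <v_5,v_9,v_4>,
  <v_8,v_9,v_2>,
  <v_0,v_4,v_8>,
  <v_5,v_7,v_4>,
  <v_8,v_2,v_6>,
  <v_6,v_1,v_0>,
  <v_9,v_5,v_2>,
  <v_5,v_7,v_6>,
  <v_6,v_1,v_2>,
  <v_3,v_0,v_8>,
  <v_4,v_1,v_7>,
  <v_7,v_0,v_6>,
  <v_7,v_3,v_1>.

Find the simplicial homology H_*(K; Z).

H_0 = Z,  H_1 = Z × Z/2,  H_2 = 0.

Order the vertices as v_0 < v_1 < v_2 < v_3 < v_4 < v_5 < v_6 < v_7 < v_8 < v_9. Listing each simplex with vertices in this order, K has dimension 2 with simplices:

  0-simplices (10): [v_0], [v_1], [v_2], [v_3], [v_4], [v_5], [v_6], [v_7], [v_8], [v_9]
  1-simplices (30): (30 of them)
  2-simplices (20): (20 of them)

Hence C_0 ≅ Z^10, C_1 ≅ Z^30, C_2 ≅ Z^20.

The boundary map ∂_1: C_1 → C_0 is given by ∂[p,q] = [q] − [p]. For instance
  ∂[v_0,v_8] = [v_8] − [v_0].
The resulting 10×30 matrix has rank 9, and its Smith normal form has invariant factors (1,1,1,1,1,1,1,1,1).

Boundary ∂_2: C_2 → C_1 maps a triangle to the signed sum of its edges. For instance
  ∂[v_1,v_2,v_6] = [v_2,v_6] − [v_1,v_6] + [v_1,v_2],
  ∂[v_0,v_3,v_8] = [v_3,v_8] − [v_0,v_8] + [v_0,v_3].
This gives a 30×20 integer matrix of rank 20; reducing to Smith normal form yields diagonal entries (1,1,1,1,1,1,1,1,1,1,1,1,1,1,1,1,1,1,1,2).

Now H_k = ker ∂_k / im ∂_{k+1}, so:

  H_0: rank C_0 − rank ∂_1 = 10 − 9 = 1, and the invariant factors of ∂_1 are all 1, so H_0 ≅ Z.
  H_1: rank ker ∂_1 − rank ∂_2 = (30 − 9) − 20 = 1, and ∂_2 has invariant factor 2 > 1, so H_1 ≅ Z × Z/2.
  H_2: rank ker ∂_2 − rank ∂_3 = (20 − 20) − 0 = 0, and there is no ∂_3, so H_2 ≅ 0.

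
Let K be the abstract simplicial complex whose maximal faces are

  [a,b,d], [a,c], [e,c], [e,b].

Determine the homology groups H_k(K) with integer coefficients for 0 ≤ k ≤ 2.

We work with the vertex ordering a < b < c < d < e. The simplices of K, each written with vertices in increasing order, are:

  0-simplices (5): a, b, c, d, e
  1-simplices (6): ab, ac, ad, bd, be, ce
  2-simplices (1): abd

Hence C_0 ≅ Z^5, C_1 ≅ Z^6, C_2 ≅ Z^1.

∂_1: C_1 → C_0 is given by ∂[p,q] = [q] − [p].
The resulting 5×6 matrix has rank 4, and its Smith normal form has invariant factors (1,1,1,1).

∂_2: C_2 → C_1 acts by ∂[p,q,r] = [q,r] − [p,r] + [p,q]. For instance
  ∂abd = bd − ad + ab.
The resulting 6×1 matrix has rank 1, and its Smith normal form has invariant factors (1).

Reading off H_k = ker ∂_k / im ∂_{k+1}:

  H_0: rank C_0 − rank ∂_1 = 5 − 4 = 1, and the invariant factors of ∂_1 are all 1, so H_0 ≅ Z.
  H_1: rank ker ∂_1 − rank ∂_2 = (6 − 4) − 1 = 1, and the invariant factors of ∂_2 are all 1, so H_1 ≅ Z.
  H_2: rank ker ∂_2 − rank ∂_3 = (1 − 1) − 0 = 0, and there is no ∂_3, so H_2 ≅ 0.

H_0 ≅ Z,  H_1 ≅ Z,  H_2 = 0.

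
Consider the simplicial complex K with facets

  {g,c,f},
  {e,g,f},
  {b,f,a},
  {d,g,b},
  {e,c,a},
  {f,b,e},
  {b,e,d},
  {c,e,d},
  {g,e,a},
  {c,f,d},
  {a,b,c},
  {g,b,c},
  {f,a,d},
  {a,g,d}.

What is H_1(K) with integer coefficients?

H_1 = Z^2.

Order the vertices as a < b < c < d < e < f < g. Listing each simplex with vertices in this order, K has dimension 2 with simplices:

  0-simplices (7): a, b, c, d, e, f, g
  1-simplices (21): ab, ac, ad, ae, af, ag, bc, bd, be, bf, bg, cd, ce, cf, cg, de, df, dg, ef, eg, fg
  2-simplices (14): abc, abf, ace, adf, adg, aeg, bcg, bde, bdg, bef, cde, cdf, cfg, efg

so the chain groups are C_0 ≅ Z^7, C_1 ≅ Z^21, C_2 ≅ Z^14.

The boundary map ∂_1: C_1 → C_0 maps an edge to its endpoints' difference, ∂[p,q] = q − p. For instance
  ∂eg = g − e.
As a 7×21 matrix over Z this has rank 6, with invariant factors (1,1,1,1,1,1).

The boundary map ∂_2: C_2 → C_1 sends each 2-simplex [p,q,r] to [q,r] − [p,r] + [p,q]. For instance
  ∂abf = bf − af + ab,
  ∂bdg = dg − bg + bd.
This gives a 21×14 integer matrix of rank 13; reducing to Smith normal form yields diagonal entries (1,1,1,1,1,1,1,1,1,1,1,1,1).

Now H_k = ker ∂_k / im ∂_{k+1}, so:

  H_1: rank ker ∂_1 − rank ∂_2 = (21 − 6) − 13 = 2, and the invariant factors of ∂_2 are all 1, so H_1 ≅ Z^2.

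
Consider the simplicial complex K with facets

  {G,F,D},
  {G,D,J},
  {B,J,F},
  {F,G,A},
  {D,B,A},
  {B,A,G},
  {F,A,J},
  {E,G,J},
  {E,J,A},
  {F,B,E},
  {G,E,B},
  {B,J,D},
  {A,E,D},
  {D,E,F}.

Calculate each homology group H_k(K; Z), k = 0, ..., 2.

H_0 ≅ Z,  H_1 ≅ Z^2,  H_2 ≅ Z.

Order the vertices as A < B < D < E < F < G < J. Listing each simplex with vertices in this order, K has dimension 2 with simplices:

  0-simplices (7): A, B, D, E, F, G, J
  1-simplices (21): AB, AD, AE, AF, AG, AJ, BD, BE, BF, BG, BJ, DE, DF, DG, DJ, EF, EG, EJ, FG, FJ, GJ
  2-simplices (14): ABD, ABG, ADE, AEJ, AFG, AFJ, BDJ, BEF, BEG, BFJ, DEF, DFG, DGJ, EGJ

giving chain groups C_0 ≅ Z^7, C_1 ≅ Z^21, C_2 ≅ Z^14.

Boundary ∂_1: C_1 → C_0 is given by ∂[p,q] = [q] − [p]. For instance
  ∂EF = F − E.
As a 7×21 matrix over Z this has rank 6, with invariant factors (1,1,1,1,1,1).

Boundary ∂_2: C_2 → C_1 acts by ∂[p,q,r] = [q,r] − [p,r] + [p,q]. For instance
  ∂BEG = EG − BG + BE,
  ∂EGJ = GJ − EJ + EG.
As a 21×14 matrix over Z this has rank 13, with invariant factors (1,1,1,1,1,1,1,1,1,1,1,1,1).

From H_k ≅ ker(∂_k) / im(∂_{k+1}) we obtain:

  H_0: rank C_0 − rank ∂_1 = 7 − 6 = 1, and the invariant factors of ∂_1 are all 1, so H_0 ≅ Z.
  H_1: rank ker ∂_1 − rank ∂_2 = (21 − 6) − 13 = 2, and the invariant factors of ∂_2 are all 1, so H_1 ≅ Z^2.
  H_2: rank ker ∂_2 − rank ∂_3 = (14 − 13) − 0 = 1, and there is no ∂_3, so H_2 ≅ Z.

(K is a triangulation of the torus T^2.)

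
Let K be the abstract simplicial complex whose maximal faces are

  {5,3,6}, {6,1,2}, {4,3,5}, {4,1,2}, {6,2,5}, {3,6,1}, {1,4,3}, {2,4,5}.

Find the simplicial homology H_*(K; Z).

H_0 ≅ Z,  H_1 = 0,  H_2 ≅ Z.

We work with the vertex ordering 1 < 2 < 3 < 4 < 5 < 6. The simplices of K, each written with vertices in increasing order, are:

  0-simplices (6): [1], [2], [3], [4], [5], [6]
  1-simplices (12): [1,2], [1,3], [1,4], [1,6], [2,4], [2,5], [2,6], [3,4], [3,5], [3,6], [4,5], [5,6]
  2-simplices (8): [1,2,4], [1,2,6], [1,3,4], [1,3,6], [2,4,5], [2,5,6], [3,4,5], [3,5,6]

so the chain groups are C_0 ≅ Z^6, C_1 ≅ Z^12, C_2 ≅ Z^8.

The boundary map ∂_1: C_1 → C_0 maps an edge to its endpoints' difference, ∂[p,q] = q − p. For instance
  ∂[2,4] = [4] − [2].
This gives a 6×12 integer matrix of rank 5; reducing to Smith normal form yields diagonal entries (1,1,1,1,1).

∂_2: C_2 → C_1 maps a triangle to the signed sum of its edges. For instance
  ∂[1,2,4] = [2,4] − [1,4] + [1,2],
  ∂[1,2,6] = [2,6] − [1,6] + [1,2].
The 12×8 boundary matrix has rank 7 and Smith normal form diag(1,1,1,1,1,1,1).

Now H_k = ker ∂_k / im ∂_{k+1}, so:

  H_0: rank C_0 − rank ∂_1 = 6 − 5 = 1, and the invariant factors of ∂_1 are all 1, so H_0 = Z.
  H_1: rank ker ∂_1 − rank ∂_2 = (12 − 5) − 7 = 0, and the invariant factors of ∂_2 are all 1, so H_1 = 0.
  H_2: rank ker ∂_2 − rank ∂_3 = (8 − 7) − 0 = 1, and there is no ∂_3, so H_2 = Z.

As a check, the Euler characteristic is 6 − 12 + 8 = 2, which agrees with 1 − 0 + 1 = 2.
(K is a triangulation of the 2-sphere S^2.)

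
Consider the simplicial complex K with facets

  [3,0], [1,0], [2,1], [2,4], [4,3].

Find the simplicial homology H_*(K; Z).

H_0 = Z,  H_1 = Z.

We work with the vertex ordering 0 < 1 < 2 < 3 < 4. The simplices of K, each written with vertices in increasing order, are:

  0-simplices (5): [0], [1], [2], [3], [4]
  1-simplices (5): [0,1], [0,3], [1,2], [2,4], [3,4]

giving chain groups C_0 ≅ Z^5, C_1 ≅ Z^5.

Boundary ∂_1: C_1 → C_0 sends each edge [p,q] (with p < q) to q − p. For instance
  ∂[0,1] = [1] − [0].
This gives a 5×5 integer matrix of rank 4; reducing to Smith normal form yields diagonal entries (1,1,1,1).

From H_k ≅ ker(∂_k) / im(∂_{k+1}) we obtain:

  H_0: rank C_0 − rank ∂_1 = 5 − 4 = 1, and the invariant factors of ∂_1 are all 1, so H_0 = Z.
  H_1: rank ker ∂_1 − rank ∂_2 = (5 − 4) − 0 = 1, and there is no ∂_2, so H_1 = Z.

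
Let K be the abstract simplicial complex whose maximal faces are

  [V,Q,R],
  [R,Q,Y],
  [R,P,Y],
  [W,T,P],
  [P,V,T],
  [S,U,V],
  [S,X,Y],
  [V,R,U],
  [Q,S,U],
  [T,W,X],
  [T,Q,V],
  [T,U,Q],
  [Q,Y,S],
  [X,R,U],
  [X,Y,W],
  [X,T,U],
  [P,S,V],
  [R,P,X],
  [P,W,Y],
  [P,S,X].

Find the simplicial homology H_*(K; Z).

Take the total order P < Q < R < S < T < U < V < W < X < Y on the vertex set. Then K (dimension 2) consists of the simplices:

  0-simplices (10): P, Q, R, S, T, U, V, W, X, Y
  1-simplices (30): PR, PS, PT, PV, PW, PX, PY, QR, QS, QT, QU, QV, QY, RU, RV, RX, RY, SU, SV, SX, SY, TU, TV, TW, TX, UV, UX, WX, WY, XY
  2-simplices (20): PRX, PRY, PSV, PSX, PTV, PTW, PWY, QRV, QRY, QSU, QSY, QTU, QTV, RUV, RUX, SUV, SXY, TUX, TWX, WXY

giving chain groups C_0 ≅ Z^10, C_1 ≅ Z^30, C_2 ≅ Z^20.

∂_1: C_1 → C_0 is given by ∂[p,q] = [q] − [p]. For instance
  ∂PW = W − P.
The resulting 10×30 matrix has rank 9, and its Smith normal form has invariant factors (1,1,1,1,1,1,1,1,1).

The boundary map ∂_2: C_2 → C_1 maps a triangle to the signed sum of its edges. For instance
  ∂WXY = XY − WY + WX,
  ∂PRY = RY − PY + PR.
This gives a 30×20 integer matrix of rank 20; reducing to Smith normal form yields diagonal entries (1,1,1,1,1,1,1,1,1,1,1,1,1,1,1,1,1,1,1,2).

Now H_k = ker ∂_k / im ∂_{k+1}, so:

  H_0: rank C_0 − rank ∂_1 = 10 − 9 = 1, and the invariant factors of ∂_1 are all 1, so H_0 = Z.
  H_1: rank ker ∂_1 − rank ∂_2 = (30 − 9) − 20 = 1, and ∂_2 has invariant factor 2 > 1, so H_1 = Z ⊕ Z/2Z.
  H_2: rank ker ∂_2 − rank ∂_3 = (20 − 20) − 0 = 0, and there is no ∂_3, so H_2 = 0.

As a check, the Euler characteristic is 10 − 30 + 20 = 0, which agrees with 1 − 1 + 0 = 0.

H_0 ≅ Z,  H_1 ≅ Z ⊕ Z/2Z,  H_2 = 0.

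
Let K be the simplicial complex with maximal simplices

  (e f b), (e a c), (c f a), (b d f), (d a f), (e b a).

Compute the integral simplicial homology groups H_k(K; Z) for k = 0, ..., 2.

H_0 ≅ Z,  H_1 ≅ Z,  H_2 = 0.

Fix the vertex order a < b < c < d < e < f and write every simplex with vertices in increasing order. Then dim K = 2 and the simplices of K are:

  0-simplices (6): a, b, c, d, e, f
  1-simplices (12): ab, ac, ad, ae, af, bd, be, bf, ce, cf, df, ef
  2-simplices (6): abe, ace, acf, adf, bdf, bef

giving chain groups C_0 ≅ Z^6, C_1 ≅ Z^12, C_2 ≅ Z^6.

Boundary ∂_1: C_1 → C_0 is given by ∂[p,q] = [q] − [p]. For instance
  ∂bf = f − b.
The resulting 6×12 matrix has rank 5, and its Smith normal form has invariant factors (1,1,1,1,1).

Boundary ∂_2: C_2 → C_1 acts by ∂[p,q,r] = [q,r] − [p,r] + [p,q]. For instance
  ∂bdf = df − bf + bd,
  ∂adf = df − af + ad.
The resulting 12×6 matrix has rank 6, and its Smith normal form has invariant factors (1,1,1,1,1,1).

Reading off H_k = ker ∂_k / im ∂_{k+1}:

  H_0: rank C_0 − rank ∂_1 = 6 − 5 = 1, and the invariant factors of ∂_1 are all 1, so H_0 ≅ Z.
  H_1: rank ker ∂_1 − rank ∂_2 = (12 − 5) − 6 = 1, and the invariant factors of ∂_2 are all 1, so H_1 ≅ Z.
  H_2: rank ker ∂_2 − rank ∂_3 = (6 − 6) − 0 = 0, and there is no ∂_3, so H_2 ≅ 0.

As a check, the Euler characteristic is 6 − 12 + 6 = 0, which agrees with 1 − 1 + 0 = 0.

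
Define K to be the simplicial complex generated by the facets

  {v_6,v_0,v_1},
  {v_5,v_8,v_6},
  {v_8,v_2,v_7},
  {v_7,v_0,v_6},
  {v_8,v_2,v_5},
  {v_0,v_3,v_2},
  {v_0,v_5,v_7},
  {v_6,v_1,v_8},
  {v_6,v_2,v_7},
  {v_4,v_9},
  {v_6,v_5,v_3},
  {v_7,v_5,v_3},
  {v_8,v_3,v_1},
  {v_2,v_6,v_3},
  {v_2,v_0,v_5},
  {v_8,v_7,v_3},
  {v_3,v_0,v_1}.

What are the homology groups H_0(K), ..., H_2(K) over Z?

H_0 ≅ Z^2,  H_1 ≅ Z^2,  H_2 ≅ Z.

K has 10 vertices, 25 edges, 16 triangles.
rank ∂_0 = 0, rank ∂_1 = 8 ⇒ b_0 = 10 − 0 − 8 = 2; all invariant factors of ∂_1 are 1 so no torsion. So H_0 ≅ Z^2.
rank ∂_1 = 8, rank ∂_2 = 15 ⇒ b_1 = 25 − 8 − 15 = 2; all invariant factors of ∂_2 are 1 so no torsion. So H_1 ≅ Z^2.
rank ∂_2 = 15, rank ∂_3 = 0 ⇒ b_2 = 16 − 15 − 0 = 1. So H_2 ≅ Z.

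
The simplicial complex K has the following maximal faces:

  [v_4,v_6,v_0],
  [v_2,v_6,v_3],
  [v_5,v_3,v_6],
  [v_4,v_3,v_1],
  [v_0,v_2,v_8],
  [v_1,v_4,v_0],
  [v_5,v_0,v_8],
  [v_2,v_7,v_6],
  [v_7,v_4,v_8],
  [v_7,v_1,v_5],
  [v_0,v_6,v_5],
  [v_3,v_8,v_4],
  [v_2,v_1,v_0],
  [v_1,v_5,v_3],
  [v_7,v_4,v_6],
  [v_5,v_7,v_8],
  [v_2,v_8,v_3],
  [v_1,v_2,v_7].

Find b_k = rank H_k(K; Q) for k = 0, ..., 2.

We work with the vertex ordering v_0 < v_1 < v_2 < v_3 < v_4 < v_5 < v_6 < v_7 < v_8. The simplices of K, each written with vertices in increasing order, are:

  0-simplices (9): [v_0], [v_1], [v_2], [v_3], [v_4], [v_5], [v_6], [v_7], [v_8]
  1-simplices (27): (27 of them)
  2-simplices (18): (18 of them)

giving chain groups C_0 ≅ Z^9, C_1 ≅ Z^27, C_2 ≅ Z^18.

The boundary map ∂_1: C_1 → C_0 sends each edge [p,q] (with p < q) to q − p.
The 9×27 boundary matrix has rank 8 and Smith normal form diag(1,1,1,1,1,1,1,1).

∂_2: C_2 → C_1 sends each 2-simplex [p,q,r] to [q,r] − [p,r] + [p,q]. For instance
  ∂[v_3,v_5,v_6] = [v_5,v_6] − [v_3,v_6] + [v_3,v_5],
  ∂[v_0,v_2,v_8] = [v_2,v_8] − [v_0,v_8] + [v_0,v_2].
This gives a 27×18 integer matrix of rank 17; reducing to Smith normal form yields diagonal entries (1,1,1,1,1,1,1,1,1,1,1,1,1,1,1,1,1).

Reading off H_k = ker ∂_k / im ∂_{k+1}:

  H_0: rank C_0 − rank ∂_1 = 9 − 8 = 1, and the invariant factors of ∂_1 are all 1, so H_0 = Z.
  H_1: rank ker ∂_1 − rank ∂_2 = (27 − 8) − 17 = 2, and the invariant factors of ∂_2 are all 1, so H_1 = Z^2.
  H_2: rank ker ∂_2 − rank ∂_3 = (18 − 17) − 0 = 1, and there is no ∂_3, so H_2 = Z.

Hence the Betti numbers are b_0 = 1, b_1 = 2, b_2 = 1.

b_0 = 1, b_1 = 2, b_2 = 1.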